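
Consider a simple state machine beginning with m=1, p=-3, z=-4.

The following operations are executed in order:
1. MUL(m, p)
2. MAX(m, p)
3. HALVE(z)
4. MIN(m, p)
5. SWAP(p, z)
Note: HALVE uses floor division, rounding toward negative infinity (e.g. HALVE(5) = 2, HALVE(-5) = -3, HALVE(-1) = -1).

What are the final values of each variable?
{m: -3, p: -2, z: -3}

Step-by-step execution:
Initial: m=1, p=-3, z=-4
After step 1 (MUL(m, p)): m=-3, p=-3, z=-4
After step 2 (MAX(m, p)): m=-3, p=-3, z=-4
After step 3 (HALVE(z)): m=-3, p=-3, z=-2
After step 4 (MIN(m, p)): m=-3, p=-3, z=-2
After step 5 (SWAP(p, z)): m=-3, p=-2, z=-3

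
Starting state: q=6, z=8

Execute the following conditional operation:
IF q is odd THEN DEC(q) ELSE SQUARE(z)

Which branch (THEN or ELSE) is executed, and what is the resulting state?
Branch: ELSE, Final state: q=6, z=64

Evaluating condition: q is odd
Condition is False, so ELSE branch executes
After SQUARE(z): q=6, z=64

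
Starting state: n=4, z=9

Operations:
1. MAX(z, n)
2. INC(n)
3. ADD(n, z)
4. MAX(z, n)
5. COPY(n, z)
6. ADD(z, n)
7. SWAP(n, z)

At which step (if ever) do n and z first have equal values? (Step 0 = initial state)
Step 4

n and z first become equal after step 4.

Comparing values at each step:
Initial: n=4, z=9
After step 1: n=4, z=9
After step 2: n=5, z=9
After step 3: n=14, z=9
After step 4: n=14, z=14 ← equal!
After step 5: n=14, z=14 ← equal!
After step 6: n=14, z=28
After step 7: n=28, z=14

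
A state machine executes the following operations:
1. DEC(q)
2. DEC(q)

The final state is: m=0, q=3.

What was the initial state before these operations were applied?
m=0, q=5

Working backwards:
Final state: m=0, q=3
Before step 2 (DEC(q)): m=0, q=4
Before step 1 (DEC(q)): m=0, q=5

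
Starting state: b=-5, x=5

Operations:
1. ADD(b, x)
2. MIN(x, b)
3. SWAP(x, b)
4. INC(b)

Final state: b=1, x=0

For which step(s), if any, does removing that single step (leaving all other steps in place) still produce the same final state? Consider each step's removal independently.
Step(s) 3

Testing removal of each single step:
Without step 1: final = b=-4, x=-5 (different)
Without step 2: final = b=6, x=0 (different)
Without step 3: final = b=1, x=0 (same)
Without step 4: final = b=0, x=0 (different)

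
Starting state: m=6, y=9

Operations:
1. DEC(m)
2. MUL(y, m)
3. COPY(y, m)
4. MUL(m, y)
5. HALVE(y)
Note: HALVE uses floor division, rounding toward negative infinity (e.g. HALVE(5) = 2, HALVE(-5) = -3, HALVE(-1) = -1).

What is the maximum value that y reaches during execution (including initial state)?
45

Values of y at each step:
Initial: y = 9
After step 1: y = 9
After step 2: y = 45 ← maximum
After step 3: y = 5
After step 4: y = 5
After step 5: y = 2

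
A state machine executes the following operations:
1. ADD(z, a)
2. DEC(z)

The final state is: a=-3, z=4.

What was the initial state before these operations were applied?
a=-3, z=8

Working backwards:
Final state: a=-3, z=4
Before step 2 (DEC(z)): a=-3, z=5
Before step 1 (ADD(z, a)): a=-3, z=8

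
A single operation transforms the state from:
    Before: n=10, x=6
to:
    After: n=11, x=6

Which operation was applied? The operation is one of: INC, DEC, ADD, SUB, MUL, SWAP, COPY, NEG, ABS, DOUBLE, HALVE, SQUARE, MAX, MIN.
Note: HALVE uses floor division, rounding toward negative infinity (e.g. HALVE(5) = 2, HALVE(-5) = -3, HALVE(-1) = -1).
INC(n)

Analyzing the change:
Before: n=10, x=6
After: n=11, x=6
Variable n changed from 10 to 11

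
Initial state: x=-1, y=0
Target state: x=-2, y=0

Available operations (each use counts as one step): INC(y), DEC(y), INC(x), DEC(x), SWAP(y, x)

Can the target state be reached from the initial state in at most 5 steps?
Yes

Path (1 step): DEC(x)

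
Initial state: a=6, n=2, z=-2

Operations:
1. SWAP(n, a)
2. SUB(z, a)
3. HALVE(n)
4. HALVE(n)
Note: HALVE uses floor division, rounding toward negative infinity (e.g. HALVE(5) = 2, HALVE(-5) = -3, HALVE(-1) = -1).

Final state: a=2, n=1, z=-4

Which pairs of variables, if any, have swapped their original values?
None

Comparing initial and final values:
a: 6 → 2
z: -2 → -4
n: 2 → 1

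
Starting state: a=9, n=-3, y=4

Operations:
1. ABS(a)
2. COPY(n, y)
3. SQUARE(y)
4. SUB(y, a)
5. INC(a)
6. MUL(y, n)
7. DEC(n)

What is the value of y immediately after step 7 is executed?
y = 28

Tracing y through execution:
Initial: y = 4
After step 1 (ABS(a)): y = 4
After step 2 (COPY(n, y)): y = 4
After step 3 (SQUARE(y)): y = 16
After step 4 (SUB(y, a)): y = 7
After step 5 (INC(a)): y = 7
After step 6 (MUL(y, n)): y = 28
After step 7 (DEC(n)): y = 28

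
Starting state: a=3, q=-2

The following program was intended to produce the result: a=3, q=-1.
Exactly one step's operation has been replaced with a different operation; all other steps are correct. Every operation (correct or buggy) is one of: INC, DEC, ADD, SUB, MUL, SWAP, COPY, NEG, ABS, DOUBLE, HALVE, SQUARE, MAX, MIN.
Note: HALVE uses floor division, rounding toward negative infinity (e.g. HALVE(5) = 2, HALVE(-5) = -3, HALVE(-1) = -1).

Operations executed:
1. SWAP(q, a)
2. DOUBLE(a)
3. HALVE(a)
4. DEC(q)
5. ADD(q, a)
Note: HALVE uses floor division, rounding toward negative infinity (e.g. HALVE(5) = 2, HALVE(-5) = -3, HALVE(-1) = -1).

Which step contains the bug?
Step 1

Trace with buggy code:
Initial: a=3, q=-2
After step 1: a=-2, q=3
After step 2: a=-4, q=3
After step 3: a=-2, q=3
After step 4: a=-2, q=2
After step 5: a=-2, q=0
Actual final a=-2, q=0 ≠ expected a=3, q=-1.
Step 1 is the only position where a single-operation replacement can produce the expected result.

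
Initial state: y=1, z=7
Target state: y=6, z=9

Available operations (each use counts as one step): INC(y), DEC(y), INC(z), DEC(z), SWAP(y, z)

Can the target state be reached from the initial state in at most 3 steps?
No

The target state cannot be reached within 3 steps.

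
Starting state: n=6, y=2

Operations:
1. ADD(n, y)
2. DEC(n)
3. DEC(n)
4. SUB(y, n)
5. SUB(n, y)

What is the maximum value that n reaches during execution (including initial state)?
10

Values of n at each step:
Initial: n = 6
After step 1: n = 8
After step 2: n = 7
After step 3: n = 6
After step 4: n = 6
After step 5: n = 10 ← maximum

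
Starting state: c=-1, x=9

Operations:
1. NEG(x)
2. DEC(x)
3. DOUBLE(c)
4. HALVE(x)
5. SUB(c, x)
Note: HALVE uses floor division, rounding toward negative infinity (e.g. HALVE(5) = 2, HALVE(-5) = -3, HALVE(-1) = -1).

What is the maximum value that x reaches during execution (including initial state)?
9

Values of x at each step:
Initial: x = 9 ← maximum
After step 1: x = -9
After step 2: x = -10
After step 3: x = -10
After step 4: x = -5
After step 5: x = -5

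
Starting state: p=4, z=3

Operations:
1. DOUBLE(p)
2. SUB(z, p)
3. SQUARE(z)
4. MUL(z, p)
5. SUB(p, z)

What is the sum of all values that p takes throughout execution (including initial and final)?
-156

Values of p at each step:
Initial: p = 4
After step 1: p = 8
After step 2: p = 8
After step 3: p = 8
After step 4: p = 8
After step 5: p = -192
Sum = 4 + 8 + 8 + 8 + 8 + -192 = -156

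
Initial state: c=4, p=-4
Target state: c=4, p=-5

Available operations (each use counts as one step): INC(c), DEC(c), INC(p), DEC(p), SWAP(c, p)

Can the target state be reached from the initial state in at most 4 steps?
Yes

Path (1 step): DEC(p)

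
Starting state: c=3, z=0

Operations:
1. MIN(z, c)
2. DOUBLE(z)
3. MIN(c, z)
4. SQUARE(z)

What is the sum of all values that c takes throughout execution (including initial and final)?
9

Values of c at each step:
Initial: c = 3
After step 1: c = 3
After step 2: c = 3
After step 3: c = 0
After step 4: c = 0
Sum = 3 + 3 + 3 + 0 + 0 = 9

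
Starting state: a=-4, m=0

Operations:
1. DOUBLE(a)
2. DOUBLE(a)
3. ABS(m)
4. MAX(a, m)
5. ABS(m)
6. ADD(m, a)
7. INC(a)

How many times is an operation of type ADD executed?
1

Counting ADD operations:
Step 6: ADD(m, a) ← ADD
Total: 1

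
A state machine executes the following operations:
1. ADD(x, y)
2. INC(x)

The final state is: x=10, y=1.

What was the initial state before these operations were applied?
x=8, y=1

Working backwards:
Final state: x=10, y=1
Before step 2 (INC(x)): x=9, y=1
Before step 1 (ADD(x, y)): x=8, y=1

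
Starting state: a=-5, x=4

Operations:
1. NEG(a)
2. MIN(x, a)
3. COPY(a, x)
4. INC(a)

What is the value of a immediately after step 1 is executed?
a = 5

Tracing a through execution:
Initial: a = -5
After step 1 (NEG(a)): a = 5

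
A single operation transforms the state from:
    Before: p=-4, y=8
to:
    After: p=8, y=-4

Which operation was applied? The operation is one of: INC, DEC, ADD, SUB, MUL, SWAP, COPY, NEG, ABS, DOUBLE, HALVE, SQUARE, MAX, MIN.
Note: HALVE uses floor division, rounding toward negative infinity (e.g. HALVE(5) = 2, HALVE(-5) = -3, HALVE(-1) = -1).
SWAP(y, p)

Analyzing the change:
Before: p=-4, y=8
After: p=8, y=-4
Variable y changed from 8 to -4
Variable p changed from -4 to 8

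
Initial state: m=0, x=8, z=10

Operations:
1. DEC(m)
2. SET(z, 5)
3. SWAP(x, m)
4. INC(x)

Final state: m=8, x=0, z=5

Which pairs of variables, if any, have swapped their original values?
(m, x)

Comparing initial and final values:
z: 10 → 5
m: 0 → 8
x: 8 → 0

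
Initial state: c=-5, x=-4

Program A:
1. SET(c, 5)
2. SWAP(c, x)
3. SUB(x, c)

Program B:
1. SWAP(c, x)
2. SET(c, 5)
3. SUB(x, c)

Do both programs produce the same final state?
No

Program A final state: c=-4, x=9
Program B final state: c=5, x=-10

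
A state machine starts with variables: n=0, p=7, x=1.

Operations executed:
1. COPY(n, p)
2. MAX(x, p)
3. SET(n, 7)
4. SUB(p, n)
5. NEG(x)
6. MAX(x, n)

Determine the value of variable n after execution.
n = 7

Tracing execution:
Step 1: COPY(n, p) → n = 7
Step 2: MAX(x, p) → n = 7
Step 3: SET(n, 7) → n = 7
Step 4: SUB(p, n) → n = 7
Step 5: NEG(x) → n = 7
Step 6: MAX(x, n) → n = 7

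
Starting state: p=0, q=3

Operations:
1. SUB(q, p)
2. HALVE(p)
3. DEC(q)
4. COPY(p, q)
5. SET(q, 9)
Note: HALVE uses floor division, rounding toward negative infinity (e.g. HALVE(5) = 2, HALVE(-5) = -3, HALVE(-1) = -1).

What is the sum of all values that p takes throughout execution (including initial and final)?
4

Values of p at each step:
Initial: p = 0
After step 1: p = 0
After step 2: p = 0
After step 3: p = 0
After step 4: p = 2
After step 5: p = 2
Sum = 0 + 0 + 0 + 0 + 2 + 2 = 4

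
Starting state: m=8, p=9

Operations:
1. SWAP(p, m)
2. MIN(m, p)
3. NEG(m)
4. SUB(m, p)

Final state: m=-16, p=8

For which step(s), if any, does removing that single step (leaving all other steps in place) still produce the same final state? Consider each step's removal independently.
None - removing any single step changes the final result

Testing removal of each single step:
Without step 1: final = m=-17, p=9 (different)
Without step 2: final = m=-17, p=8 (different)
Without step 3: final = m=0, p=8 (different)
Without step 4: final = m=-8, p=8 (different)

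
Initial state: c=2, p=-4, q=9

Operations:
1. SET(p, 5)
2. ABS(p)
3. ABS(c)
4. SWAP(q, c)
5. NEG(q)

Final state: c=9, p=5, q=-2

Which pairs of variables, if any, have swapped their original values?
None

Comparing initial and final values:
q: 9 → -2
p: -4 → 5
c: 2 → 9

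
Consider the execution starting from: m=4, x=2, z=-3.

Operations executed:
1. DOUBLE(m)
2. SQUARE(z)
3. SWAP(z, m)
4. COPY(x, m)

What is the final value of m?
m = 9

Tracing execution:
Step 1: DOUBLE(m) → m = 8
Step 2: SQUARE(z) → m = 8
Step 3: SWAP(z, m) → m = 9
Step 4: COPY(x, m) → m = 9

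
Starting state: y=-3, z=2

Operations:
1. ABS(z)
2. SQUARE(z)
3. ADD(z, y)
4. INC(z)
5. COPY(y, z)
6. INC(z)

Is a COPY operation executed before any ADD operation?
No

First COPY: step 5
First ADD: step 3
Since 5 > 3, ADD comes first.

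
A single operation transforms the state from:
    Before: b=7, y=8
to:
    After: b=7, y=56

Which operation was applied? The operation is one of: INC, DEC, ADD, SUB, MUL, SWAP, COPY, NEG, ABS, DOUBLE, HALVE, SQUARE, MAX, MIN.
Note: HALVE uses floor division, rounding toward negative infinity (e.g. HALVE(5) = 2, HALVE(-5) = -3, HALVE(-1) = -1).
MUL(y, b)

Analyzing the change:
Before: b=7, y=8
After: b=7, y=56
Variable y changed from 8 to 56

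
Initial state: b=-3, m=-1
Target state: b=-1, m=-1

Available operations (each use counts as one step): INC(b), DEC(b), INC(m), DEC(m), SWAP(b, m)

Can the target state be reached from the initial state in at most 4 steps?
Yes

Path (2 steps): INC(b) → INC(b)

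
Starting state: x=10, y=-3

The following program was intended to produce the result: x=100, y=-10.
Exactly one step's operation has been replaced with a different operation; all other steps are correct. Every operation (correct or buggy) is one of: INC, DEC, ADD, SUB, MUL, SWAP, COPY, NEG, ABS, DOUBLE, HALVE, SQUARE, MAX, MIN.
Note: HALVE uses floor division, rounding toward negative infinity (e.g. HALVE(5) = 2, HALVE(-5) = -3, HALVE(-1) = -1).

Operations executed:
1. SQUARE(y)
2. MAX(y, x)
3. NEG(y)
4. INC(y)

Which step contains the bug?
Step 4

Trace with buggy code:
Initial: x=10, y=-3
After step 1: x=10, y=9
After step 2: x=10, y=10
After step 3: x=10, y=-10
After step 4: x=10, y=-9
Actual final x=10, y=-9 ≠ expected x=100, y=-10.
Step 4 is the only position where a single-operation replacement can produce the expected result.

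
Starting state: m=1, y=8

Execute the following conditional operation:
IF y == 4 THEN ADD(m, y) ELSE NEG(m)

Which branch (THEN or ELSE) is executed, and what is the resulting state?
Branch: ELSE, Final state: m=-1, y=8

Evaluating condition: y == 4
y = 8
Condition is False, so ELSE branch executes
After NEG(m): m=-1, y=8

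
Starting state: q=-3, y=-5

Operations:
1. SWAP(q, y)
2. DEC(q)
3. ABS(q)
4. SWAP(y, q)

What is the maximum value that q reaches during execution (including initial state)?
6

Values of q at each step:
Initial: q = -3
After step 1: q = -5
After step 2: q = -6
After step 3: q = 6 ← maximum
After step 4: q = -3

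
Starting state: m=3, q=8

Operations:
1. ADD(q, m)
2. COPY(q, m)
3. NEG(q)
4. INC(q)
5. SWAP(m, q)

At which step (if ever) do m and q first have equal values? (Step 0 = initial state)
Step 2

m and q first become equal after step 2.

Comparing values at each step:
Initial: m=3, q=8
After step 1: m=3, q=11
After step 2: m=3, q=3 ← equal!
After step 3: m=3, q=-3
After step 4: m=3, q=-2
After step 5: m=-2, q=3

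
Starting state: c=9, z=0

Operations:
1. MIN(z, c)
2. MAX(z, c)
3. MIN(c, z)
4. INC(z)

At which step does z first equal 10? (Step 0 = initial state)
Step 4

Tracing z:
Initial: z = 0
After step 1: z = 0
After step 2: z = 9
After step 3: z = 9
After step 4: z = 10 ← first occurrence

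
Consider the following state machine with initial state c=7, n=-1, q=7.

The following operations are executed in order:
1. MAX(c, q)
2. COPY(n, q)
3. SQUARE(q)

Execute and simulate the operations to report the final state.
{c: 7, n: 7, q: 49}

Step-by-step execution:
Initial: c=7, n=-1, q=7
After step 1 (MAX(c, q)): c=7, n=-1, q=7
After step 2 (COPY(n, q)): c=7, n=7, q=7
After step 3 (SQUARE(q)): c=7, n=7, q=49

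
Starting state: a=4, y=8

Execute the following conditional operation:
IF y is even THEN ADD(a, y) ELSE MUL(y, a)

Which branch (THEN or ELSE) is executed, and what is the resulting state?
Branch: THEN, Final state: a=12, y=8

Evaluating condition: y is even
Condition is True, so THEN branch executes
After ADD(a, y): a=12, y=8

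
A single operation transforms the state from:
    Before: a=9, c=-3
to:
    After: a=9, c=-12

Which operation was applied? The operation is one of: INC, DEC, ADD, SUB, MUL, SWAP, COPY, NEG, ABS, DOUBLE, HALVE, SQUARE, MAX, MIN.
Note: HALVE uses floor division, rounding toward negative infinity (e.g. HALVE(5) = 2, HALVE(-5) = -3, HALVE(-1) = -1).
SUB(c, a)

Analyzing the change:
Before: a=9, c=-3
After: a=9, c=-12
Variable c changed from -3 to -12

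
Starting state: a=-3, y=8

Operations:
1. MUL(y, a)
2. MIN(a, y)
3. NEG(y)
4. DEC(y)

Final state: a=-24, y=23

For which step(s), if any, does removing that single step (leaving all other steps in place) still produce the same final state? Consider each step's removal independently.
None - removing any single step changes the final result

Testing removal of each single step:
Without step 1: final = a=-3, y=-9 (different)
Without step 2: final = a=-3, y=23 (different)
Without step 3: final = a=-24, y=-25 (different)
Without step 4: final = a=-24, y=24 (different)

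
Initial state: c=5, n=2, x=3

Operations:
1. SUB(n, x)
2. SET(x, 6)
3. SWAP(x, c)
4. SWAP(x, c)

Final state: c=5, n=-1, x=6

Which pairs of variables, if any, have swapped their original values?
None

Comparing initial and final values:
n: 2 → -1
c: 5 → 5
x: 3 → 6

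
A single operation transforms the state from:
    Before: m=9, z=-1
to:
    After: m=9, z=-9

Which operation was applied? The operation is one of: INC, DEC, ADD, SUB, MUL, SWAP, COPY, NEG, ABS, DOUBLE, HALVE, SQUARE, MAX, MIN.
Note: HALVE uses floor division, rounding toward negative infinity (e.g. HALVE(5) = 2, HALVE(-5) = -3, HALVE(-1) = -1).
MUL(z, m)

Analyzing the change:
Before: m=9, z=-1
After: m=9, z=-9
Variable z changed from -1 to -9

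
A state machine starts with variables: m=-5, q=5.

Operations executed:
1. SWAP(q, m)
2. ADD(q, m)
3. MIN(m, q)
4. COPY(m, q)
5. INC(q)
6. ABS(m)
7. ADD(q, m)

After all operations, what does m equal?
m = 0

Tracing execution:
Step 1: SWAP(q, m) → m = 5
Step 2: ADD(q, m) → m = 5
Step 3: MIN(m, q) → m = 0
Step 4: COPY(m, q) → m = 0
Step 5: INC(q) → m = 0
Step 6: ABS(m) → m = 0
Step 7: ADD(q, m) → m = 0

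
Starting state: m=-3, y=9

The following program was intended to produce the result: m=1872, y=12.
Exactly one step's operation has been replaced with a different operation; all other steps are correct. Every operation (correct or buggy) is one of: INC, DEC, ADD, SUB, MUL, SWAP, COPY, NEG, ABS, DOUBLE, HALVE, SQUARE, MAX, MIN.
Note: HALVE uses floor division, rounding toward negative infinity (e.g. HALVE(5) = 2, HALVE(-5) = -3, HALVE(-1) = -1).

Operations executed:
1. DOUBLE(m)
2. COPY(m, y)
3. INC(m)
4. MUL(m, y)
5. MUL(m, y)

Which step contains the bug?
Step 1

Trace with buggy code:
Initial: m=-3, y=9
After step 1: m=-6, y=9
After step 2: m=9, y=9
After step 3: m=10, y=9
After step 4: m=90, y=9
After step 5: m=810, y=9
Actual final m=810, y=9 ≠ expected m=1872, y=12.
Step 1 is the only position where a single-operation replacement can produce the expected result.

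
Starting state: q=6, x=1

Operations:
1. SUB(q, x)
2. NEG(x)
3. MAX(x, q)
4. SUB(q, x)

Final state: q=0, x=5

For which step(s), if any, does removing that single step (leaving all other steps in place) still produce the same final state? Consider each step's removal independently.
Step(s) 2

Testing removal of each single step:
Without step 1: final = q=0, x=6 (different)
Without step 2: final = q=0, x=5 (same)
Without step 3: final = q=6, x=-1 (different)
Without step 4: final = q=5, x=5 (different)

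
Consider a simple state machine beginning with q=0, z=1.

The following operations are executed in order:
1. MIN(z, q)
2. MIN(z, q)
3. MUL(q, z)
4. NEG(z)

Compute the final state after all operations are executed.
{q: 0, z: 0}

Step-by-step execution:
Initial: q=0, z=1
After step 1 (MIN(z, q)): q=0, z=0
After step 2 (MIN(z, q)): q=0, z=0
After step 3 (MUL(q, z)): q=0, z=0
After step 4 (NEG(z)): q=0, z=0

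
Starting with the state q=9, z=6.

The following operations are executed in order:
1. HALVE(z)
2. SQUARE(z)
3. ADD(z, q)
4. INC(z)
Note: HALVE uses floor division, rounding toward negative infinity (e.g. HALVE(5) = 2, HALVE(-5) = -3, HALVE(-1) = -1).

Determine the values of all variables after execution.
{q: 9, z: 19}

Step-by-step execution:
Initial: q=9, z=6
After step 1 (HALVE(z)): q=9, z=3
After step 2 (SQUARE(z)): q=9, z=9
After step 3 (ADD(z, q)): q=9, z=18
After step 4 (INC(z)): q=9, z=19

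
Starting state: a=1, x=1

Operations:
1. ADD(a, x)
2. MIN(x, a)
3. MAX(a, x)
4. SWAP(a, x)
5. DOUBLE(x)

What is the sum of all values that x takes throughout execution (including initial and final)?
10

Values of x at each step:
Initial: x = 1
After step 1: x = 1
After step 2: x = 1
After step 3: x = 1
After step 4: x = 2
After step 5: x = 4
Sum = 1 + 1 + 1 + 1 + 2 + 4 = 10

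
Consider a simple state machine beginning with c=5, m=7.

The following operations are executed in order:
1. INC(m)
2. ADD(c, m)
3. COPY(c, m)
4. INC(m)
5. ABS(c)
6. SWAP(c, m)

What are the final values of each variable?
{c: 9, m: 8}

Step-by-step execution:
Initial: c=5, m=7
After step 1 (INC(m)): c=5, m=8
After step 2 (ADD(c, m)): c=13, m=8
After step 3 (COPY(c, m)): c=8, m=8
After step 4 (INC(m)): c=8, m=9
After step 5 (ABS(c)): c=8, m=9
After step 6 (SWAP(c, m)): c=9, m=8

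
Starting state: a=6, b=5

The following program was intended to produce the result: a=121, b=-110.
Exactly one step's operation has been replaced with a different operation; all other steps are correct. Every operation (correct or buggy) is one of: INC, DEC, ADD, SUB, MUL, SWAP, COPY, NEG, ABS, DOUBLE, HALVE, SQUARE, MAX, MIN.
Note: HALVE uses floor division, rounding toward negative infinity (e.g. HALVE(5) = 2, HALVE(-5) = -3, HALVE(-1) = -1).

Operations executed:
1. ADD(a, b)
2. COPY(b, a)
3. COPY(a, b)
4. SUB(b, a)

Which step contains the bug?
Step 3

Trace with buggy code:
Initial: a=6, b=5
After step 1: a=11, b=5
After step 2: a=11, b=11
After step 3: a=11, b=11
After step 4: a=11, b=0
Actual final a=11, b=0 ≠ expected a=121, b=-110.
Step 3 is the only position where a single-operation replacement can produce the expected result.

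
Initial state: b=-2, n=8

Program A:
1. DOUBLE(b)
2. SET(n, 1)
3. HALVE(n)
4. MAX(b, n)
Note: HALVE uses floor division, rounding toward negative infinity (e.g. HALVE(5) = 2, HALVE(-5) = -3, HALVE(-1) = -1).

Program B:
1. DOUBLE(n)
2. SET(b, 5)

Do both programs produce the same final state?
No

Program A final state: b=0, n=0
Program B final state: b=5, n=16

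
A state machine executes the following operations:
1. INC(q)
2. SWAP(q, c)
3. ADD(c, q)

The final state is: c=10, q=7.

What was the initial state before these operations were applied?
c=7, q=2

Working backwards:
Final state: c=10, q=7
Before step 3 (ADD(c, q)): c=3, q=7
Before step 2 (SWAP(q, c)): c=7, q=3
Before step 1 (INC(q)): c=7, q=2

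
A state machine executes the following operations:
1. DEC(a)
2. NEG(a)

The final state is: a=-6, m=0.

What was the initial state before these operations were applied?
a=7, m=0

Working backwards:
Final state: a=-6, m=0
Before step 2 (NEG(a)): a=6, m=0
Before step 1 (DEC(a)): a=7, m=0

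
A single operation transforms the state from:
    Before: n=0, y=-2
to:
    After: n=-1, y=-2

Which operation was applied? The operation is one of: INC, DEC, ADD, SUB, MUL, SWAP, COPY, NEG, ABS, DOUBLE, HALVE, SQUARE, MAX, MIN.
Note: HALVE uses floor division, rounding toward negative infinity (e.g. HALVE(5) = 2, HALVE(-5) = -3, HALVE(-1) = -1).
DEC(n)

Analyzing the change:
Before: n=0, y=-2
After: n=-1, y=-2
Variable n changed from 0 to -1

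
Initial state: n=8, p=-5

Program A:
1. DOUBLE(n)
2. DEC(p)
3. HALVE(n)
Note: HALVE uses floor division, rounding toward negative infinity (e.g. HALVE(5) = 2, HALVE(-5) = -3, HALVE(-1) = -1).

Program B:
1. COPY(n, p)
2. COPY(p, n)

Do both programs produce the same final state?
No

Program A final state: n=8, p=-6
Program B final state: n=-5, p=-5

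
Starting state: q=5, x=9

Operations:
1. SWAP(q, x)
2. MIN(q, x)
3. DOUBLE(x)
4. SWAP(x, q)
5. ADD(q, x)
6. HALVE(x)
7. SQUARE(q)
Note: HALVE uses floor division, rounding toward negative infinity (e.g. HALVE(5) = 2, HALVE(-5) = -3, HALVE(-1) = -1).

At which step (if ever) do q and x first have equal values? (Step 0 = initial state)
Step 2

q and x first become equal after step 2.

Comparing values at each step:
Initial: q=5, x=9
After step 1: q=9, x=5
After step 2: q=5, x=5 ← equal!
After step 3: q=5, x=10
After step 4: q=10, x=5
After step 5: q=15, x=5
After step 6: q=15, x=2
After step 7: q=225, x=2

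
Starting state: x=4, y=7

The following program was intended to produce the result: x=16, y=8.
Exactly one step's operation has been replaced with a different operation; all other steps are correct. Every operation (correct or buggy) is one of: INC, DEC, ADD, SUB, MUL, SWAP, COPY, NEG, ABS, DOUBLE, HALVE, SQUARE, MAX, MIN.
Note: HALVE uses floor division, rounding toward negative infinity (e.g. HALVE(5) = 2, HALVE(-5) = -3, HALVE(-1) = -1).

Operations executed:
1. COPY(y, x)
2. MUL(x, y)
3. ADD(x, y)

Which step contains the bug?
Step 3

Trace with buggy code:
Initial: x=4, y=7
After step 1: x=4, y=4
After step 2: x=16, y=4
After step 3: x=20, y=4
Actual final x=20, y=4 ≠ expected x=16, y=8.
Step 3 is the only position where a single-operation replacement can produce the expected result.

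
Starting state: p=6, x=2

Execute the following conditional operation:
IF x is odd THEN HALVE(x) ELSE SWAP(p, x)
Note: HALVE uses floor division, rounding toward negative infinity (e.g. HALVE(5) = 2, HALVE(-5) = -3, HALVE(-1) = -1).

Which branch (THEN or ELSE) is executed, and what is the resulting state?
Branch: ELSE, Final state: p=2, x=6

Evaluating condition: x is odd
Condition is False, so ELSE branch executes
After SWAP(p, x): p=2, x=6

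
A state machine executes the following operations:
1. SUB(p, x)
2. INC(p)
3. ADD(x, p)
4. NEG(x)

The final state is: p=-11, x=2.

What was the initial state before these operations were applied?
p=-3, x=9

Working backwards:
Final state: p=-11, x=2
Before step 4 (NEG(x)): p=-11, x=-2
Before step 3 (ADD(x, p)): p=-11, x=9
Before step 2 (INC(p)): p=-12, x=9
Before step 1 (SUB(p, x)): p=-3, x=9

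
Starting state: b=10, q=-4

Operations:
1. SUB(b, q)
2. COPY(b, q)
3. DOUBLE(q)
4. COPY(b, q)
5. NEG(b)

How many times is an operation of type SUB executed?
1

Counting SUB operations:
Step 1: SUB(b, q) ← SUB
Total: 1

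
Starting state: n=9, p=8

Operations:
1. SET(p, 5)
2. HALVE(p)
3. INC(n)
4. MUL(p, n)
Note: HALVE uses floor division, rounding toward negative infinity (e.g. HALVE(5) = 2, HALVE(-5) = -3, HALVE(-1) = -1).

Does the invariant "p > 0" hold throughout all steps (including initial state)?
Yes

The invariant holds at every step.

State at each step:
Initial: n=9, p=8
After step 1: n=9, p=5
After step 2: n=9, p=2
After step 3: n=10, p=2
After step 4: n=10, p=20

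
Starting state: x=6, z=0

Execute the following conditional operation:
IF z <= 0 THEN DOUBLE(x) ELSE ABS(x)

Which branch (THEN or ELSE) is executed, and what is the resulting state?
Branch: THEN, Final state: x=12, z=0

Evaluating condition: z <= 0
z = 0
Condition is True, so THEN branch executes
After DOUBLE(x): x=12, z=0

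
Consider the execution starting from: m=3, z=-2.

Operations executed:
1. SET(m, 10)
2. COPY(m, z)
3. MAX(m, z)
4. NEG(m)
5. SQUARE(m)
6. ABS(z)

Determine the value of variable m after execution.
m = 4

Tracing execution:
Step 1: SET(m, 10) → m = 10
Step 2: COPY(m, z) → m = -2
Step 3: MAX(m, z) → m = -2
Step 4: NEG(m) → m = 2
Step 5: SQUARE(m) → m = 4
Step 6: ABS(z) → m = 4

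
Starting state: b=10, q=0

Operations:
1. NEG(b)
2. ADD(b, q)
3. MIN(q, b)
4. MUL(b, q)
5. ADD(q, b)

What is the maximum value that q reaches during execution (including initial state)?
90

Values of q at each step:
Initial: q = 0
After step 1: q = 0
After step 2: q = 0
After step 3: q = -10
After step 4: q = -10
After step 5: q = 90 ← maximum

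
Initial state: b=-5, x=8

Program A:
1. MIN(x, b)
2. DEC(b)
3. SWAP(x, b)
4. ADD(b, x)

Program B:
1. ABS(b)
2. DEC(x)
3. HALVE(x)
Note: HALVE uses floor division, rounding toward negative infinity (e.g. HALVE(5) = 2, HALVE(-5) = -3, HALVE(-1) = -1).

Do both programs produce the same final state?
No

Program A final state: b=-11, x=-6
Program B final state: b=5, x=3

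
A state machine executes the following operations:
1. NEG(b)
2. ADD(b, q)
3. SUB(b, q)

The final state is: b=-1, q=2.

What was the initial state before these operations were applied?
b=1, q=2

Working backwards:
Final state: b=-1, q=2
Before step 3 (SUB(b, q)): b=1, q=2
Before step 2 (ADD(b, q)): b=-1, q=2
Before step 1 (NEG(b)): b=1, q=2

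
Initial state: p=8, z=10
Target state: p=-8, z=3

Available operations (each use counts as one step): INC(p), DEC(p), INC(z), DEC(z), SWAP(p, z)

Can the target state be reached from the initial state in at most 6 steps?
No

The target state cannot be reached within 6 steps.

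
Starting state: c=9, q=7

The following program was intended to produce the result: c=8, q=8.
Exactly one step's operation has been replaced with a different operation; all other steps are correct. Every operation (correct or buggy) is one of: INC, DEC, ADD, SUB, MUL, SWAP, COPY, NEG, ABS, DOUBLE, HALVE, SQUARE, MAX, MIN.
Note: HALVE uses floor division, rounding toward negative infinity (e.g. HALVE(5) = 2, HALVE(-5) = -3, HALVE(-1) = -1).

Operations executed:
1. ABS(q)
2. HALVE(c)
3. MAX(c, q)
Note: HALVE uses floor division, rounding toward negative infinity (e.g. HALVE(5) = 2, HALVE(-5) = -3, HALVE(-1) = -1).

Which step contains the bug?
Step 1

Trace with buggy code:
Initial: c=9, q=7
After step 1: c=9, q=7
After step 2: c=4, q=7
After step 3: c=7, q=7
Actual final c=7, q=7 ≠ expected c=8, q=8.
Step 1 is the only position where a single-operation replacement can produce the expected result.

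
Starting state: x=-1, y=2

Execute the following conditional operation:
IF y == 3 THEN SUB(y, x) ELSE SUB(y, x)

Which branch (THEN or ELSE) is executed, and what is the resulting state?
Branch: ELSE, Final state: x=-1, y=3

Evaluating condition: y == 3
y = 2
Condition is False, so ELSE branch executes
After SUB(y, x): x=-1, y=3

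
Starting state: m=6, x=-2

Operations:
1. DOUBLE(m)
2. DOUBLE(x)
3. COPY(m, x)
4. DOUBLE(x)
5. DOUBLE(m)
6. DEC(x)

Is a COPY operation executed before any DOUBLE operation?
No

First COPY: step 3
First DOUBLE: step 1
Since 3 > 1, DOUBLE comes first.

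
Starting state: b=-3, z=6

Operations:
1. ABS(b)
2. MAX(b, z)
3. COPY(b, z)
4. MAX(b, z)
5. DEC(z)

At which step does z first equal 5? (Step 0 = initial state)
Step 5

Tracing z:
Initial: z = 6
After step 1: z = 6
After step 2: z = 6
After step 3: z = 6
After step 4: z = 6
After step 5: z = 5 ← first occurrence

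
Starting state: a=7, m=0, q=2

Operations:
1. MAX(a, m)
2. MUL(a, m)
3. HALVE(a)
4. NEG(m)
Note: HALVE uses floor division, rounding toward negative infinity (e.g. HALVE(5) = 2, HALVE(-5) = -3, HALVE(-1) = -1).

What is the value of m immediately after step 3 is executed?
m = 0

Tracing m through execution:
Initial: m = 0
After step 1 (MAX(a, m)): m = 0
After step 2 (MUL(a, m)): m = 0
After step 3 (HALVE(a)): m = 0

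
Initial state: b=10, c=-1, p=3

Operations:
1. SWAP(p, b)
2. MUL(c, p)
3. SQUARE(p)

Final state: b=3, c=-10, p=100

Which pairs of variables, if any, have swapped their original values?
None

Comparing initial and final values:
b: 10 → 3
p: 3 → 100
c: -1 → -10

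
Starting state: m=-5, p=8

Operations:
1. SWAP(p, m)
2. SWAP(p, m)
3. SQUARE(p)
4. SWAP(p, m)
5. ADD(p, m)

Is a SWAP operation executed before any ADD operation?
Yes

First SWAP: step 1
First ADD: step 5
Since 1 < 5, SWAP comes first.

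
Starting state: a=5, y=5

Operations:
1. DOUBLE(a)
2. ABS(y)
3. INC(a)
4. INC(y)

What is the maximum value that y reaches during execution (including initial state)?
6

Values of y at each step:
Initial: y = 5
After step 1: y = 5
After step 2: y = 5
After step 3: y = 5
After step 4: y = 6 ← maximum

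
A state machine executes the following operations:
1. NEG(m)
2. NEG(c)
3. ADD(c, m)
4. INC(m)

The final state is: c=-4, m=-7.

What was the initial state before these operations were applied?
c=-4, m=8

Working backwards:
Final state: c=-4, m=-7
Before step 4 (INC(m)): c=-4, m=-8
Before step 3 (ADD(c, m)): c=4, m=-8
Before step 2 (NEG(c)): c=-4, m=-8
Before step 1 (NEG(m)): c=-4, m=8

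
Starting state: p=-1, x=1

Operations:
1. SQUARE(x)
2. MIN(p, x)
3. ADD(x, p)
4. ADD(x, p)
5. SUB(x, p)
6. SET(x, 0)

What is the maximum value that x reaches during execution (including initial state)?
1

Values of x at each step:
Initial: x = 1 ← maximum
After step 1: x = 1
After step 2: x = 1
After step 3: x = 0
After step 4: x = -1
After step 5: x = 0
After step 6: x = 0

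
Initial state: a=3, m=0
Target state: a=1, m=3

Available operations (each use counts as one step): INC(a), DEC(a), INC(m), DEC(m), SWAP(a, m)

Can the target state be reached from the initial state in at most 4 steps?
Yes

Path (2 steps): INC(m) → SWAP(a, m)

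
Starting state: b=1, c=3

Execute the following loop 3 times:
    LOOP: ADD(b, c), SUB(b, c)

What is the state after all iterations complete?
b=1, c=3

Iteration trace:
Start: b=1, c=3
After iteration 1: b=1, c=3
After iteration 2: b=1, c=3
After iteration 3: b=1, c=3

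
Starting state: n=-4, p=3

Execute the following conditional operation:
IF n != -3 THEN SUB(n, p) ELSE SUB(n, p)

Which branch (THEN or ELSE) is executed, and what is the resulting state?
Branch: THEN, Final state: n=-7, p=3

Evaluating condition: n != -3
n = -4
Condition is True, so THEN branch executes
After SUB(n, p): n=-7, p=3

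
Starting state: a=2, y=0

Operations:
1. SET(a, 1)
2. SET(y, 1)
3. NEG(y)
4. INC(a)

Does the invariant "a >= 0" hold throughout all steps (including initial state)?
Yes

The invariant holds at every step.

State at each step:
Initial: a=2, y=0
After step 1: a=1, y=0
After step 2: a=1, y=1
After step 3: a=1, y=-1
After step 4: a=2, y=-1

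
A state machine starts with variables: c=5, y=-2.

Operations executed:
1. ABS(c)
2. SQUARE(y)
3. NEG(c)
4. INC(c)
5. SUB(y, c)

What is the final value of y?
y = 8

Tracing execution:
Step 1: ABS(c) → y = -2
Step 2: SQUARE(y) → y = 4
Step 3: NEG(c) → y = 4
Step 4: INC(c) → y = 4
Step 5: SUB(y, c) → y = 8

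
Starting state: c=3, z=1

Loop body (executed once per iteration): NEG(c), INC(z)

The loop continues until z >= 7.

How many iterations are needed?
6

Tracing iterations:
Initial: c=3, z=1
After iteration 1: c=-3, z=2
After iteration 2: c=3, z=3
After iteration 3: c=-3, z=4
After iteration 4: c=3, z=5
After iteration 5: c=-3, z=6
After iteration 6: c=3, z=7
z >= 7 now holds, so the loop exits after 6 iterations.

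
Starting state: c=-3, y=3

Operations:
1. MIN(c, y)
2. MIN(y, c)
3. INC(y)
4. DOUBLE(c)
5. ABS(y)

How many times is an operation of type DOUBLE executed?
1

Counting DOUBLE operations:
Step 4: DOUBLE(c) ← DOUBLE
Total: 1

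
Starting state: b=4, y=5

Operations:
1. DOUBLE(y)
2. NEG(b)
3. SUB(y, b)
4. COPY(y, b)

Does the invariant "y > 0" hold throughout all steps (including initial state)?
No, violated after step 4

The invariant is violated after step 4.

State at each step:
Initial: b=4, y=5
After step 1: b=4, y=10
After step 2: b=-4, y=10
After step 3: b=-4, y=14
After step 4: b=-4, y=-4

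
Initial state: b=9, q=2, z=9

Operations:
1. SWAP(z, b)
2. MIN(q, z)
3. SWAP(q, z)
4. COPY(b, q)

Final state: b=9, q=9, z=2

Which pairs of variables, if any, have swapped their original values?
(z, q)

Comparing initial and final values:
z: 9 → 2
b: 9 → 9
q: 2 → 9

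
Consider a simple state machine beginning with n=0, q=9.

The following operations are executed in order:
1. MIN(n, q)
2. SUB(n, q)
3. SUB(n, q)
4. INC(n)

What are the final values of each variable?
{n: -17, q: 9}

Step-by-step execution:
Initial: n=0, q=9
After step 1 (MIN(n, q)): n=0, q=9
After step 2 (SUB(n, q)): n=-9, q=9
After step 3 (SUB(n, q)): n=-18, q=9
After step 4 (INC(n)): n=-17, q=9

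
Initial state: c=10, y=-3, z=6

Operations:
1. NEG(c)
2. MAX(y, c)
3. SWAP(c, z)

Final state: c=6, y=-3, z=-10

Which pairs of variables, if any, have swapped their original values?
None

Comparing initial and final values:
z: 6 → -10
y: -3 → -3
c: 10 → 6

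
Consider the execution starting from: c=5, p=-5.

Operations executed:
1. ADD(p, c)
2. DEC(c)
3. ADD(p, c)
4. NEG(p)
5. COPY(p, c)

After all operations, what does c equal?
c = 4

Tracing execution:
Step 1: ADD(p, c) → c = 5
Step 2: DEC(c) → c = 4
Step 3: ADD(p, c) → c = 4
Step 4: NEG(p) → c = 4
Step 5: COPY(p, c) → c = 4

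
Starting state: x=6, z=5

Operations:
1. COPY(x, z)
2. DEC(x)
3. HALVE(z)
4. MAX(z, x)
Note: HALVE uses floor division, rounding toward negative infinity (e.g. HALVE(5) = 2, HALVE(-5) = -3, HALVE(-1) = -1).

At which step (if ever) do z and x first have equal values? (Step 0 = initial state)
Step 1

z and x first become equal after step 1.

Comparing values at each step:
Initial: z=5, x=6
After step 1: z=5, x=5 ← equal!
After step 2: z=5, x=4
After step 3: z=2, x=4
After step 4: z=4, x=4 ← equal!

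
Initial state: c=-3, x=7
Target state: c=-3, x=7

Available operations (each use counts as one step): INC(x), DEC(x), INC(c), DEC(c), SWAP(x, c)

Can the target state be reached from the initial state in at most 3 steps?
Yes

Path (0 steps): 0 steps (already at target)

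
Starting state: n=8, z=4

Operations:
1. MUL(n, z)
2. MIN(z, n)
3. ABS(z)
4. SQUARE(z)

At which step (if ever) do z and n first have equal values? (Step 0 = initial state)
Never

z and n never become equal during execution.

Comparing values at each step:
Initial: z=4, n=8
After step 1: z=4, n=32
After step 2: z=4, n=32
After step 3: z=4, n=32
After step 4: z=16, n=32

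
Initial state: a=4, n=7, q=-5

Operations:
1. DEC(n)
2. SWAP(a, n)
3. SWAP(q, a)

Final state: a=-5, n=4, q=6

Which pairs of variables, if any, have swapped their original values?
None

Comparing initial and final values:
a: 4 → -5
q: -5 → 6
n: 7 → 4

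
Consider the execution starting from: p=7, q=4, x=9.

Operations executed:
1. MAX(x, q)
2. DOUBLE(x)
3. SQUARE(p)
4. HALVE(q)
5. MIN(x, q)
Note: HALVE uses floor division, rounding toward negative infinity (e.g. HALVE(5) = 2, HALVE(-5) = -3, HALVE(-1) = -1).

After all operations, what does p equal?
p = 49

Tracing execution:
Step 1: MAX(x, q) → p = 7
Step 2: DOUBLE(x) → p = 7
Step 3: SQUARE(p) → p = 49
Step 4: HALVE(q) → p = 49
Step 5: MIN(x, q) → p = 49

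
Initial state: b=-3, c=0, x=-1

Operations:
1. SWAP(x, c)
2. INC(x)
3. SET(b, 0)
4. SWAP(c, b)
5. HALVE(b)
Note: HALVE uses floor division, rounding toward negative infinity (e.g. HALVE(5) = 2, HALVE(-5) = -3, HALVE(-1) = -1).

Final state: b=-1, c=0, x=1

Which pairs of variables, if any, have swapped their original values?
None

Comparing initial and final values:
x: -1 → 1
c: 0 → 0
b: -3 → -1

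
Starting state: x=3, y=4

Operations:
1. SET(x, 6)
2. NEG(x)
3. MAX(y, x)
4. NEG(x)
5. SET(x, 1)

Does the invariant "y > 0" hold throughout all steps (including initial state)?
Yes

The invariant holds at every step.

State at each step:
Initial: x=3, y=4
After step 1: x=6, y=4
After step 2: x=-6, y=4
After step 3: x=-6, y=4
After step 4: x=6, y=4
After step 5: x=1, y=4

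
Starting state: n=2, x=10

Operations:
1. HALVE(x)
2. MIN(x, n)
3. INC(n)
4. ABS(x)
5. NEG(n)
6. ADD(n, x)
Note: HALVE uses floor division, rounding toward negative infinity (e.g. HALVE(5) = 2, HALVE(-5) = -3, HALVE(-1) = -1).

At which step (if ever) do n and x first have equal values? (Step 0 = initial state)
Step 2

n and x first become equal after step 2.

Comparing values at each step:
Initial: n=2, x=10
After step 1: n=2, x=5
After step 2: n=2, x=2 ← equal!
After step 3: n=3, x=2
After step 4: n=3, x=2
After step 5: n=-3, x=2
After step 6: n=-1, x=2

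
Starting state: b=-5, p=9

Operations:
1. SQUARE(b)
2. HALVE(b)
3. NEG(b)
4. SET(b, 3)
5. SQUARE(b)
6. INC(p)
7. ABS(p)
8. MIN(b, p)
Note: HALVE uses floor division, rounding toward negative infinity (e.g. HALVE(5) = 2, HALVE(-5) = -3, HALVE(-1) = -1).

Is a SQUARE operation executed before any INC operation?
Yes

First SQUARE: step 1
First INC: step 6
Since 1 < 6, SQUARE comes first.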